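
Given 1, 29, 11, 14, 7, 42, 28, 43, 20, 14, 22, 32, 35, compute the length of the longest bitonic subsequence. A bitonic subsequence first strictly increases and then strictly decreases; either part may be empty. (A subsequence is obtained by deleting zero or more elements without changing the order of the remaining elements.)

7

One longest bitonic subsequence is 1, 11, 14, 42, 28, 20, 14 (positions 1,3,4,6,7,9,10): it rises to 42 then falls. Length 7 is optimal.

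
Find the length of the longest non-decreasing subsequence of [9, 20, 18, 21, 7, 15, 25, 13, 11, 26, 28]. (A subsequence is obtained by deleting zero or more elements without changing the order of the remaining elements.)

6

One longest non-decreasing subsequence is 9, 20, 21, 25, 26, 28 (positions 1,2,4,7,10,11), of length 6; no longer one exists.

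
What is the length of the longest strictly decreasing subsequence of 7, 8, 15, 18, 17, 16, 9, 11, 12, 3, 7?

One longest decreasing subsequence is 18, 17, 16, 9, 3 (positions 4,5,6,7,10), of length 5; no longer one exists.

5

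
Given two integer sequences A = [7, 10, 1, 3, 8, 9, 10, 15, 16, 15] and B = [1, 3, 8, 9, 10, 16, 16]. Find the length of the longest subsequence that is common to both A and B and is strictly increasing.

6

A longest common strictly increasing subsequence is 1, 3, 8, 9, 10, 16 (length 6); it appears in order in both A and B, and no longer such subsequence exists.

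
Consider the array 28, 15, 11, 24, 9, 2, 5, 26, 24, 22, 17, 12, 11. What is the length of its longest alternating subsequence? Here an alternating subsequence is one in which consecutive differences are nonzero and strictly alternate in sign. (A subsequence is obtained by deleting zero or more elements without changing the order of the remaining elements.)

6

A longest alternating subsequence is 28, 15, 24, 9, 26, 24 (positions 1,2,4,5,8,9); its 5 consecutive differences strictly alternate in sign, and length 6 is optimal.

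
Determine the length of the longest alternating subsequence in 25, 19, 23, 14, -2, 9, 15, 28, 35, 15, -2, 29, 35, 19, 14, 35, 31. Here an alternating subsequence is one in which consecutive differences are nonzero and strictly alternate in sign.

Track the best alternating length ending on an up-step vs a down-step at each position: up/down = 1/1, 1/2, 3/2, 1/4, 1/4, 5/4, 5/4, 5/1, 5/1, 5/6, 1/6, 7/6, 7/1, 7/8, 7/8, 9/1, 9/10.
The maximum over both is 10; one such subsequence is 25, 19, 23, 14, 28, 15, 29, 19, 35, 31.

10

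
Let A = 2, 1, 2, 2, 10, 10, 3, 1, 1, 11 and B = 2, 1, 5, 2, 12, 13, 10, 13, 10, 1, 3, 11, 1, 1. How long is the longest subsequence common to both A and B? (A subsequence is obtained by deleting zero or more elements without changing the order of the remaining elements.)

Backtracking the LCS table gives one alignment: 2 (A1,B1) → 1 (A2,B2) → 2 (A3,B4) → 10 (A5,B7) → 10 (A6,B9) → 3 (A7,B11) → 1 (A8,B13) → 1 (A9,B14).
So the longest common subsequence has length 8.

8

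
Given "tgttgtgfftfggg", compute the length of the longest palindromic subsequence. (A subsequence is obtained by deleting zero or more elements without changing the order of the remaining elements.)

9

One longest palindromic subsequence is gggftfggg (positions 2,5,7,8,10,11,12,13,14); it reads the same forward and backward, and the interval DP gives dp[1][14] = 9.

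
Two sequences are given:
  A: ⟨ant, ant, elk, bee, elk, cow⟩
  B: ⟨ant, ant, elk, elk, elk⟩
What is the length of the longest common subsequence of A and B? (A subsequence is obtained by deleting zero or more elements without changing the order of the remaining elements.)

4

A longest common subsequence is ant, ant, elk, elk (length 4); the LCS DP confirms no longer common subsequence exists.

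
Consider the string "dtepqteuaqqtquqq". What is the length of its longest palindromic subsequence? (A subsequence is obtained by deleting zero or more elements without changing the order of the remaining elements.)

7

Using dp[i][j] = 2 + dp[i+1][j−1] if the ends match, else max(dp[i+1][j], dp[i][j−1]):
dp[1][16] = 7. A witness is qqqtqqq at positions 5,10,11,12,13,15,16.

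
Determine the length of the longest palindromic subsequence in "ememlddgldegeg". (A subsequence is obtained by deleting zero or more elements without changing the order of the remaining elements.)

8

One longest palindromic subsequence is eelddlee (positions 1,3,5,6,7,9,11,13); it reads the same forward and backward, and the interval DP gives dp[1][14] = 8.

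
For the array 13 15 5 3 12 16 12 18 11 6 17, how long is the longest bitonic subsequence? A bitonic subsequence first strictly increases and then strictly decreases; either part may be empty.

One longest bitonic subsequence is 13, 15, 16, 12, 11, 6 (positions 1,2,6,7,9,10): it rises to 16 then falls. Length 6 is optimal.

6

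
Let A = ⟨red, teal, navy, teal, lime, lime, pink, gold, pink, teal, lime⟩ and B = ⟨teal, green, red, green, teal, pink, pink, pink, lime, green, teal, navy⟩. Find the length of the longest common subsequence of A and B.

5

Backtracking the LCS table gives one alignment: red (A1,B3) → teal (A2,B5) → pink (A7,B7) → pink (A9,B8) → teal (A10,B11).
So the longest common subsequence has length 5.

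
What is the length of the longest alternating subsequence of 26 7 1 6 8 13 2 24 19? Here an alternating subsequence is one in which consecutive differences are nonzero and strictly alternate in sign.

A longest alternating subsequence is 26, 1, 6, 2, 24, 19 (positions 1,3,4,7,8,9); its 5 consecutive differences strictly alternate in sign, and length 6 is optimal.

6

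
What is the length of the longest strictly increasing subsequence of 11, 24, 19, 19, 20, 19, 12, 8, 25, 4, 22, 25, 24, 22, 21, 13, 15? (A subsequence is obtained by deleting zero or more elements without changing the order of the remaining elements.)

Scanning left to right, the best length ending at each element is: 11→1, 24→2, 19→2, 19→2, 20→3, 19→2, 12→2, 8→1, 25→4, 4→1, 22→4, 25→5, 24→5, 22→4, 21→4, 13→3, 15→4.
So the longest increasing subsequence has length 5, e.g. 11, 19, 20, 22, 25.

5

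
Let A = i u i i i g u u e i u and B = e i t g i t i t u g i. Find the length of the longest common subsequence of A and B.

5

Backtracking the LCS table gives one alignment: i (A1,B2) → i (A3,B5) → i (A4,B7) → g (A6,B10) → i (A10,B11).
So the longest common subsequence has length 5.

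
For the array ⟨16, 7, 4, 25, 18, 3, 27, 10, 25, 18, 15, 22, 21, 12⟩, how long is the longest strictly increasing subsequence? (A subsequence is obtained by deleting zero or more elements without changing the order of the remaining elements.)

Let dp[i] be the longest increasing subsequence ending at position i. Then dp = [1, 1, 1, 2, 2, 1, 3, 2, 3, 3, 3, 4, 4, 3].
The maximum is 4; one witness is 7, 10, 18, 22 at positions 2,8,10,12.

4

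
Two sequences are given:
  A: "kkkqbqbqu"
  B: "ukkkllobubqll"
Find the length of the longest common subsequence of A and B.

6

Backtracking the LCS table gives one alignment: k (A1,B2) → k (A2,B3) → k (A3,B4) → b (A5,B8) → b (A7,B10) → q (A8,B11).
So the longest common subsequence has length 6.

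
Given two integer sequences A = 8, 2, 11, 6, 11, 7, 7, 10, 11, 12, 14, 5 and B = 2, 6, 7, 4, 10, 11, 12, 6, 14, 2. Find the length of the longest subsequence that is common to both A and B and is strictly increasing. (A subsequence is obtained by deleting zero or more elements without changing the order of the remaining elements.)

7

A longest common strictly increasing subsequence is 2, 6, 7, 10, 11, 12, 14 (length 7); it appears in order in both A and B, and no longer such subsequence exists.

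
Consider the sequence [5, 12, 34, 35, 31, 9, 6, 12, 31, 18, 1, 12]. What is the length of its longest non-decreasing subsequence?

One longest non-decreasing subsequence is 5, 12, 34, 35 (positions 1,2,3,4), of length 4; no longer one exists.

4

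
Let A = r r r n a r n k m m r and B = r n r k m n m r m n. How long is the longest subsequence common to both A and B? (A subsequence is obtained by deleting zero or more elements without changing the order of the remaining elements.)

7

Backtracking the LCS table gives one alignment: r (A3,B1) → n (A4,B2) → r (A6,B3) → k (A8,B4) → m (A9,B5) → m (A10,B7) → r (A11,B8).
So the longest common subsequence has length 7.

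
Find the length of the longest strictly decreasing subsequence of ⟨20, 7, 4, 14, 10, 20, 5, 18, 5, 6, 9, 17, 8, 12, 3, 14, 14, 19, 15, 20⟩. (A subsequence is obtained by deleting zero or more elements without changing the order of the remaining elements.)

6

Let dp[i] be the longest decreasing subsequence ending at position i. Then dp = [1, 2, 3, 2, 3, 1, 4, 2, 4, 4, 4, 3, 5, 4, 6, 4, 4, 2, 4, 1].
The maximum is 6; one witness is 20, 14, 10, 9, 8, 3 at positions 1,4,5,11,13,15.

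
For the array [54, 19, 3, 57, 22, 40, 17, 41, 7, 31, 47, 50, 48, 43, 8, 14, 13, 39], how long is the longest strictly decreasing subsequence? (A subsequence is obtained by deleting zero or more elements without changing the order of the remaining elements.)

One longest decreasing subsequence is 54, 50, 48, 43, 14, 13 (positions 1,12,13,14,16,17), of length 6; no longer one exists.

6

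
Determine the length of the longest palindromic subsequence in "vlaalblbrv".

One longest palindromic subsequence is vlaalv (positions 1,2,3,4,7,10); it reads the same forward and backward, and the interval DP gives dp[1][10] = 6.

6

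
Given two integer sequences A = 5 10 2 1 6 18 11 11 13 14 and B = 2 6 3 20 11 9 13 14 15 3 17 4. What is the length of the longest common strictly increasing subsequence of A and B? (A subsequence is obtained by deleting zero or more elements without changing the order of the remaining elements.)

5

A longest common strictly increasing subsequence is 2, 6, 11, 13, 14 (length 5); it appears in order in both A and B, and no longer such subsequence exists.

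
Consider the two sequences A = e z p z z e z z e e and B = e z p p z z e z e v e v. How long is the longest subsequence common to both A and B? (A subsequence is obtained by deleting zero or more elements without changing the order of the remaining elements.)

9

Backtracking the LCS table gives one alignment: e (A1,B1) → z (A2,B2) → p (A3,B4) → z (A4,B5) → z (A5,B6) → e (A6,B7) → z (A8,B8) → e (A9,B9) → e (A10,B11).
So the longest common subsequence has length 9.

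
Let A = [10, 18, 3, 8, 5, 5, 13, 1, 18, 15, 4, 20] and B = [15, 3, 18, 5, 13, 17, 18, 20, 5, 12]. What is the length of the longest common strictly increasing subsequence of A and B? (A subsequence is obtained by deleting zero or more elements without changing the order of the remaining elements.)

5

For each value that appears in both, track the longest common increasing run ending there.
The best achievable length is 5; one witness is 3, 5, 13, 18, 20 (A-positions 3,5,7,9,12, B-positions 2,4,5,7,8).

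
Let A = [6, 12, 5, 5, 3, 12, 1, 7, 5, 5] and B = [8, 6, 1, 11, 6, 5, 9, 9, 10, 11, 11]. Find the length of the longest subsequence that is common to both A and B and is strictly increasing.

2

A longest common strictly increasing subsequence is 1, 5 (length 2); it appears in order in both A and B, and no longer such subsequence exists.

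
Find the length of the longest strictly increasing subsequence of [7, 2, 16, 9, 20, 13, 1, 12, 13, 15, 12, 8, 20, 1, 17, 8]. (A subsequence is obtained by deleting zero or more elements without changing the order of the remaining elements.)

Let dp[i] be the longest increasing subsequence ending at position i. Then dp = [1, 1, 2, 2, 3, 3, 1, 3, 4, 5, 3, 2, 6, 1, 6, 2].
The maximum is 6; one witness is 7, 9, 12, 13, 15, 20 at positions 1,4,8,9,10,13.

6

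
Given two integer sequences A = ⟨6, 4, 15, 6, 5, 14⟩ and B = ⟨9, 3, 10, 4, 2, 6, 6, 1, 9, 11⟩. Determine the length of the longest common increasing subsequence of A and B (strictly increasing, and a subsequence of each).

For each value that appears in both, track the longest common increasing run ending there.
The best achievable length is 2; one witness is 4, 6 (A-positions 2,4, B-positions 4,6).

2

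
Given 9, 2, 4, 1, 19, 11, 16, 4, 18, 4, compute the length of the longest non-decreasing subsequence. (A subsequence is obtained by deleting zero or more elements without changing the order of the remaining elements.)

One longest non-decreasing subsequence is 2, 4, 11, 16, 18 (positions 2,3,6,7,9), of length 5; no longer one exists.

5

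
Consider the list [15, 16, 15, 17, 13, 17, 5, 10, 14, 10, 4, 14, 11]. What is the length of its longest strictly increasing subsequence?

Scanning left to right, the best length ending at each element is: 15→1, 16→2, 15→1, 17→3, 13→1, 17→3, 5→1, 10→2, 14→3, 10→2, 4→1, 14→3, 11→3.
So the longest increasing subsequence has length 3, e.g. 15, 16, 17.

3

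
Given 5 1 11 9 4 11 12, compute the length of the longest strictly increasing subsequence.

4

Scanning left to right, the best length ending at each element is: 5→1, 1→1, 11→2, 9→2, 4→2, 11→3, 12→4.
So the longest increasing subsequence has length 4, e.g. 5, 9, 11, 12.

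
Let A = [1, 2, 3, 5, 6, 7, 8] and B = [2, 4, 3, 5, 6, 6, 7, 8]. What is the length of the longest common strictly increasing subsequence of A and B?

6

A longest common strictly increasing subsequence is 2, 3, 5, 6, 7, 8 (length 6); it appears in order in both A and B, and no longer such subsequence exists.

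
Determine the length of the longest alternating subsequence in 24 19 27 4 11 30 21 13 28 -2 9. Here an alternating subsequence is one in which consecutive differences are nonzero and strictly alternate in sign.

Track the best alternating length ending on an up-step vs a down-step at each position: up/down = 1/1, 1/2, 3/1, 1/4, 5/4, 5/1, 5/6, 5/6, 7/6, 1/8, 9/8.
The maximum over both is 9; one such subsequence is 24, 19, 27, 4, 30, 21, 28, -2, 9.

9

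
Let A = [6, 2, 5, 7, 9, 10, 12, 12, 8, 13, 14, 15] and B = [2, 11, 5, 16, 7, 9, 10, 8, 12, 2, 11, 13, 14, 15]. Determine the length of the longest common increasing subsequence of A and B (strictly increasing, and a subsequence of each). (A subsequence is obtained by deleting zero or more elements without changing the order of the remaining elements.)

For each value that appears in both, track the longest common increasing run ending there.
The best achievable length is 9; one witness is 2, 5, 7, 9, 10, 12, 13, 14, 15 (A-positions 2,3,4,5,6,7,10,11,12, B-positions 1,3,5,6,7,9,12,13,14).

9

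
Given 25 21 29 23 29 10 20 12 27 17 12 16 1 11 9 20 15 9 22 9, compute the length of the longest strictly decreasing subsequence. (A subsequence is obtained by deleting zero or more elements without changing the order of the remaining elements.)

Let dp[i] be the longest decreasing subsequence ending at position i. Then dp = [1, 2, 1, 2, 1, 3, 3, 4, 2, 4, 5, 5, 6, 6, 7, 3, 6, 7, 3, 7].
The maximum is 7; one witness is 25, 21, 20, 17, 12, 11, 9 at positions 1,2,7,10,11,14,15.

7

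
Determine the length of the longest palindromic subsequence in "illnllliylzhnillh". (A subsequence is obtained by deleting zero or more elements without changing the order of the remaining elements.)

One longest palindromic subsequence is llnllllnll (positions 2,3,4,5,6,7,10,13,15,16); it reads the same forward and backward, and the interval DP gives dp[1][17] = 10.

10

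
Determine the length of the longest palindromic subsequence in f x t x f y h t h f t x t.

9

One longest palindromic subsequence is txfhthfxt (positions 3,4,5,7,8,9,10,12,13); it reads the same forward and backward, and the interval DP gives dp[1][13] = 9.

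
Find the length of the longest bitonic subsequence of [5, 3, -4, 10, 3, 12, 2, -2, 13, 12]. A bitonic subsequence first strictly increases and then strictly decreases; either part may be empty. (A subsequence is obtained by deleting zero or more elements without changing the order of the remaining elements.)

Let inc[i] be the LIS ending at i and dec[i] the longest strictly decreasing subsequence starting at i. inc = [1, 1, 1, 2, 2, 3, 2, 2, 4, 3], dec = [4, 3, 1, 4, 3, 3, 2, 1, 2, 1].
max_i inc[i]+dec[i]−1 = 5, with one witness 5, 10, 3, 2, -2.

5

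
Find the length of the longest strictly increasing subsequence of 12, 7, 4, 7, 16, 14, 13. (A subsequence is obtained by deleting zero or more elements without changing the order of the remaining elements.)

One longest increasing subsequence is 4, 7, 16 (positions 3,4,5), of length 3; no longer one exists.

3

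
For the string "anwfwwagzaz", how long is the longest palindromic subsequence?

5

One longest palindromic subsequence is awwwa (positions 1,3,5,6,10); it reads the same forward and backward, and the interval DP gives dp[1][11] = 5.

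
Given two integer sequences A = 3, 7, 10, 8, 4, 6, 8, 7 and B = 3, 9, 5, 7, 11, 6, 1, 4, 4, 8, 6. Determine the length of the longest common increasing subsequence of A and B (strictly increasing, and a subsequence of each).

For each value that appears in both, track the longest common increasing run ending there.
The best achievable length is 3; one witness is 3, 7, 8 (A-positions 1,2,4, B-positions 1,4,10).

3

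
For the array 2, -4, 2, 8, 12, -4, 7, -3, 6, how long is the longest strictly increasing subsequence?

4

Scanning left to right, the best length ending at each element is: 2→1, -4→1, 2→2, 8→3, 12→4, -4→1, 7→3, -3→2, 6→3.
So the longest increasing subsequence has length 4, e.g. -4, 2, 8, 12.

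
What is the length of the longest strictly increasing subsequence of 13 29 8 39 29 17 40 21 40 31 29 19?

Let dp[i] be the longest increasing subsequence ending at position i. Then dp = [1, 2, 1, 3, 2, 2, 4, 3, 4, 4, 4, 3].
The maximum is 4; one witness is 13, 29, 39, 40 at positions 1,2,4,7.

4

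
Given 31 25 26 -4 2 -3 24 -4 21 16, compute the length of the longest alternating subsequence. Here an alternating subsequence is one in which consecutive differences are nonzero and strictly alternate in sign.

10

A longest alternating subsequence is 31, 25, 26, -4, 2, -3, 24, -4, 21, 16 (positions 1,2,3,4,5,6,7,8,9,10); its 9 consecutive differences strictly alternate in sign, and length 10 is optimal.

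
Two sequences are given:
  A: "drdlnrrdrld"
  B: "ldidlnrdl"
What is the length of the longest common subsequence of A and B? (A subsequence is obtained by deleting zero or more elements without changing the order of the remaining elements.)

7

Backtracking the LCS table gives one alignment: d (A1,B2) → d (A3,B4) → l (A4,B5) → n (A5,B6) → r (A7,B7) → d (A8,B8) → l (A10,B9).
So the longest common subsequence has length 7.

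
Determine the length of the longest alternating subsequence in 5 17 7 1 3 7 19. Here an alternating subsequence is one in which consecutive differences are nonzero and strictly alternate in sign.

Track the best alternating length ending on an up-step vs a down-step at each position: up/down = 1/1, 2/1, 2/3, 1/3, 4/3, 4/3, 4/1.
The maximum over both is 4; one such subsequence is 5, 17, 1, 3.

4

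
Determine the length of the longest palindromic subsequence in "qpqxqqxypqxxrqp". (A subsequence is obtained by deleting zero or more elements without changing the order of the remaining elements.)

One longest palindromic subsequence is pqxxqxxqp (positions 2,3,4,7,10,11,12,14,15); it reads the same forward and backward, and the interval DP gives dp[1][15] = 9.

9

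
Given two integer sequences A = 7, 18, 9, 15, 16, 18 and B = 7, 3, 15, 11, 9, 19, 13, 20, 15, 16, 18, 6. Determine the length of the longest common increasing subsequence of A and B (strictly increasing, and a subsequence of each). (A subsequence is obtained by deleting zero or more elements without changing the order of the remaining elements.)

A longest common strictly increasing subsequence is 7, 9, 15, 16, 18 (length 5); it appears in order in both A and B, and no longer such subsequence exists.

5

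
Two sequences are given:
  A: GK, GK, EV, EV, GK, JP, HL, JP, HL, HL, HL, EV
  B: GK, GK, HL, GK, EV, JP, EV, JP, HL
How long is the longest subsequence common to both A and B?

6

Backtracking the LCS table gives one alignment: GK (A1,B2) → GK (A2,B4) → EV (A3,B5) → EV (A4,B7) → JP (A8,B8) → HL (A11,B9).
So the longest common subsequence has length 6.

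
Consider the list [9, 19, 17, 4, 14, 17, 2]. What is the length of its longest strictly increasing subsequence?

Scanning left to right, the best length ending at each element is: 9→1, 19→2, 17→2, 4→1, 14→2, 17→3, 2→1.
So the longest increasing subsequence has length 3, e.g. 9, 14, 17.

3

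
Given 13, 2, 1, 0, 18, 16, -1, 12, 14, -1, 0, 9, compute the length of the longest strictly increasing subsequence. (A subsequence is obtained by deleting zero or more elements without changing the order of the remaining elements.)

3

Let dp[i] be the longest increasing subsequence ending at position i. Then dp = [1, 1, 1, 1, 2, 2, 1, 2, 3, 1, 2, 3].
The maximum is 3; one witness is 2, 12, 14 at positions 2,8,9.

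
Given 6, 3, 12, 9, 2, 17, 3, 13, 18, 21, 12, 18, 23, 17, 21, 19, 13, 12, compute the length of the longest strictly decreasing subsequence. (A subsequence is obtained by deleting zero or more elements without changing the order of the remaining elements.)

One longest decreasing subsequence is 21, 18, 17, 13, 12 (positions 10,12,14,17,18), of length 5; no longer one exists.

5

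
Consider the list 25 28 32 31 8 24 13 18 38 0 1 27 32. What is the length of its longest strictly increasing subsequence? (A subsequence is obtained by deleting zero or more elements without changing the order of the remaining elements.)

5

Let dp[i] be the longest increasing subsequence ending at position i. Then dp = [1, 2, 3, 3, 1, 2, 2, 3, 4, 1, 2, 4, 5].
The maximum is 5; one witness is 8, 13, 18, 27, 32 at positions 5,7,8,12,13.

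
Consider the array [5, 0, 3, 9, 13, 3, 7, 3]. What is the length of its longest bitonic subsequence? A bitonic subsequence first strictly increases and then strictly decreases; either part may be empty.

6

Let inc[i] be the LIS ending at i and dec[i] the longest strictly decreasing subsequence starting at i. inc = [1, 1, 2, 3, 4, 2, 3, 2], dec = [2, 1, 1, 3, 3, 1, 2, 1].
max_i inc[i]+dec[i]−1 = 6, with one witness 0, 3, 9, 13, 7, 3.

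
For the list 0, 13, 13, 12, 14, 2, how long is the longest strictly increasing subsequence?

3

One longest increasing subsequence is 0, 13, 14 (positions 1,2,5), of length 3; no longer one exists.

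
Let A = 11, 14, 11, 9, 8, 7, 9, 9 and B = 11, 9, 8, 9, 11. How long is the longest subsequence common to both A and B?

A longest common subsequence is 11, 9, 8, 9 (length 4); the LCS DP confirms no longer common subsequence exists.

4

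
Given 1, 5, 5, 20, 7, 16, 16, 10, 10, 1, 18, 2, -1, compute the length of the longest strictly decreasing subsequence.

Scanning left to right, the best length ending at each element is: 1→1, 5→1, 5→1, 20→1, 7→2, 16→2, 16→2, 10→3, 10→3, 1→4, 18→2, 2→4, -1→5.
So the longest decreasing subsequence has length 5, e.g. 20, 16, 10, 1, -1.

5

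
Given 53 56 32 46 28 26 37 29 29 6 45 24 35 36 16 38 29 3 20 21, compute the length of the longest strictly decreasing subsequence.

7

Scanning left to right, the best length ending at each element is: 53→1, 56→1, 32→2, 46→2, 28→3, 26→4, 37→3, 29→4, 29→4, 6→5, 45→3, 24→5, 35→4, 36→4, 16→6, 38→4, 29→5, 3→7, 20→6, 21→6.
So the longest decreasing subsequence has length 7, e.g. 53, 32, 28, 26, 24, 16, 3.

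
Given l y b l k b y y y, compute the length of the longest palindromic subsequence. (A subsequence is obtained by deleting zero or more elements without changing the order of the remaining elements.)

Using dp[i][j] = 2 + dp[i+1][j−1] if the ends match, else max(dp[i+1][j], dp[i][j−1]):
dp[1][9] = 5. A witness is ybkby at positions 2,3,5,6,9.

5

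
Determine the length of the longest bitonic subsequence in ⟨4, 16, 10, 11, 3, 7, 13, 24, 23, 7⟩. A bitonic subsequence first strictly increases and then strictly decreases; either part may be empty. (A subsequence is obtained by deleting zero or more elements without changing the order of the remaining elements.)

7

Let inc[i] be the LIS ending at i and dec[i] the longest strictly decreasing subsequence starting at i. inc = [1, 2, 2, 3, 1, 2, 4, 5, 5, 2], dec = [2, 3, 2, 2, 1, 1, 2, 3, 2, 1].
max_i inc[i]+dec[i]−1 = 7, with one witness 4, 10, 11, 13, 24, 23, 7.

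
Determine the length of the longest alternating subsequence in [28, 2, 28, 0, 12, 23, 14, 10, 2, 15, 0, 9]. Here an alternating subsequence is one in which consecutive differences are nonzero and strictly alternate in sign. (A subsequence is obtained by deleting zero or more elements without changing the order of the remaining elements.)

9

A longest alternating subsequence is 28, 2, 28, 0, 23, 14, 15, 0, 9 (positions 1,2,3,4,6,7,10,11,12); its 8 consecutive differences strictly alternate in sign, and length 9 is optimal.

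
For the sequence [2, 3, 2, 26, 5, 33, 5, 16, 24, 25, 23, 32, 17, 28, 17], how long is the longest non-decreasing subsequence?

8

One longest non-decreasing subsequence is 2, 3, 5, 5, 16, 24, 25, 32 (positions 1,2,5,7,8,9,10,12), of length 8; no longer one exists.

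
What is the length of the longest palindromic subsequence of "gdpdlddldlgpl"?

Using dp[i][j] = 2 + dp[i+1][j−1] if the ends match, else max(dp[i+1][j], dp[i][j−1]):
dp[1][13] = 8. A witness is pdlddldp at positions 3,4,5,6,7,8,9,12.

8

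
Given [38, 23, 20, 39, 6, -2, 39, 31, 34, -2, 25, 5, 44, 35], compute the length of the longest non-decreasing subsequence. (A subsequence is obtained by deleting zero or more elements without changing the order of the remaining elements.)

Scanning left to right, the best length ending at each element is: 38→1, 23→1, 20→1, 39→2, 6→1, -2→1, 39→3, 31→2, 34→3, -2→2, 25→3, 5→3, 44→4, 35→4.
So the longest non-decreasing subsequence has length 4, e.g. 38, 39, 39, 44.

4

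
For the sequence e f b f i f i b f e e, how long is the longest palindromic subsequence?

One longest palindromic subsequence is efbifibfe (positions 1,2,3,5,6,7,8,9,11); it reads the same forward and backward, and the interval DP gives dp[1][11] = 9.

9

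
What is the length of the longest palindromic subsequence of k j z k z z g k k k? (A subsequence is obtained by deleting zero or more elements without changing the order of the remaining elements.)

One longest palindromic subsequence is kkzzkk (positions 1,4,5,6,9,10); it reads the same forward and backward, and the interval DP gives dp[1][10] = 6.

6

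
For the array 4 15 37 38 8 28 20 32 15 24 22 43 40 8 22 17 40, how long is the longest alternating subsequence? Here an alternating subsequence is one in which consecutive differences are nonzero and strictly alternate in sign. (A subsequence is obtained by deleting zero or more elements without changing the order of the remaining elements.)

A longest alternating subsequence is 4, 15, 8, 28, 20, 32, 15, 24, 22, 43, 8, 22, 17, 40 (positions 1,2,5,6,7,8,9,10,11,12,14,15,16,17); its 13 consecutive differences strictly alternate in sign, and length 14 is optimal.

14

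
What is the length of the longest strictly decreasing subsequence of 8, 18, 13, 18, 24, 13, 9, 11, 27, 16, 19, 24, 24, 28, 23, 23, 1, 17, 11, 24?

5

Let dp[i] be the longest decreasing subsequence ending at position i. Then dp = [1, 1, 2, 1, 1, 2, 3, 3, 1, 2, 2, 2, 2, 1, 3, 3, 4, 4, 5, 2].
The maximum is 5; one witness is 27, 24, 23, 17, 11 at positions 9,12,15,18,19.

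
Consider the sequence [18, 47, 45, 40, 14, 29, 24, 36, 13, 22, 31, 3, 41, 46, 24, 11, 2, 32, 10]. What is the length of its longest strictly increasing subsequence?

5

Scanning left to right, the best length ending at each element is: 18→1, 47→2, 45→2, 40→2, 14→1, 29→2, 24→2, 36→3, 13→1, 22→2, 31→3, 3→1, 41→4, 46→5, 24→3, 11→2, 2→1, 32→4, 10→2.
So the longest increasing subsequence has length 5, e.g. 18, 29, 36, 41, 46.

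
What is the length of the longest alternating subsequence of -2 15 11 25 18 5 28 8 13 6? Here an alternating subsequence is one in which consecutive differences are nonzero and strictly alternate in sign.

9

Track the best alternating length ending on an up-step vs a down-step at each position: up/down = 1/1, 2/1, 2/3, 4/1, 4/5, 2/5, 6/1, 6/7, 8/7, 6/9.
The maximum over both is 9; one such subsequence is -2, 15, 11, 25, 18, 28, 8, 13, 6.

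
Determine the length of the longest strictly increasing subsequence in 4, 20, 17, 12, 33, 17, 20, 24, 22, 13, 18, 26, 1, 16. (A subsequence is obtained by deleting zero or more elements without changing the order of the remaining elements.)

6

One longest increasing subsequence is 4, 12, 17, 20, 24, 26 (positions 1,4,6,7,8,12), of length 6; no longer one exists.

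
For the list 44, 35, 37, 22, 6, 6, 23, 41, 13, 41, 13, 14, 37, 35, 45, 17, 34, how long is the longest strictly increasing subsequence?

Scanning left to right, the best length ending at each element is: 44→1, 35→1, 37→2, 22→1, 6→1, 6→1, 23→2, 41→3, 13→2, 41→3, 13→2, 14→3, 37→4, 35→4, 45→5, 17→4, 34→5.
So the longest increasing subsequence has length 5, e.g. 6, 13, 14, 37, 45.

5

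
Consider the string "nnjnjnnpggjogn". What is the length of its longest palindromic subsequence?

7

One longest palindromic subsequence is njnnnjn (positions 1,3,4,6,7,11,14); it reads the same forward and backward, and the interval DP gives dp[1][14] = 7.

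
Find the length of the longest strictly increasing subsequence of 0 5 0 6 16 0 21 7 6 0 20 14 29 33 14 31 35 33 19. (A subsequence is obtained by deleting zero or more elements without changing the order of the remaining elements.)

Let dp[i] be the longest increasing subsequence ending at position i. Then dp = [1, 2, 1, 3, 4, 1, 5, 4, 3, 1, 5, 5, 6, 7, 5, 7, 8, 8, 6].
The maximum is 8; one witness is 0, 5, 6, 16, 21, 29, 33, 35 at positions 1,2,4,5,7,13,14,17.

8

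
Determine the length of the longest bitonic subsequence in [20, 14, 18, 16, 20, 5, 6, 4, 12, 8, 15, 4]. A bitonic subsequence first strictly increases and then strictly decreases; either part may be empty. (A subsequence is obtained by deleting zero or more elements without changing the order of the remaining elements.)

One longest bitonic subsequence is 20, 18, 16, 12, 8, 4 (positions 1,3,4,9,10,12): it rises to 20 then falls. Length 6 is optimal.

6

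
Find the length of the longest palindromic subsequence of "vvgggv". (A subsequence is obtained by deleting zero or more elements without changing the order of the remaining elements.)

Using dp[i][j] = 2 + dp[i+1][j−1] if the ends match, else max(dp[i+1][j], dp[i][j−1]):
dp[1][6] = 5. A witness is vgggv at positions 1,3,4,5,6.

5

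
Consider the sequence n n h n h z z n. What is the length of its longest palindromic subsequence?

5

One longest palindromic subsequence is nhnhn (positions 1,3,4,5,8); it reads the same forward and backward, and the interval DP gives dp[1][8] = 5.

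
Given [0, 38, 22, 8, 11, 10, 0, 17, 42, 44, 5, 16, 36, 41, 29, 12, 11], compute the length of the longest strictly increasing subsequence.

6

One longest increasing subsequence is 0, 8, 11, 17, 42, 44 (positions 1,4,5,8,9,10), of length 6; no longer one exists.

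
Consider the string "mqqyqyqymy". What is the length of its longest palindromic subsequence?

Using dp[i][j] = 2 + dp[i+1][j−1] if the ends match, else max(dp[i+1][j], dp[i][j−1]):
dp[1][10] = 7. A witness is myqyqym at positions 1,4,5,6,7,8,9.

7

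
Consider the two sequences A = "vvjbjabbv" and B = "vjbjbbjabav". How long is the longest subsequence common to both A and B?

Backtracking the LCS table gives one alignment: v (A1,B1) → j (A3,B4) → b (A4,B6) → j (A5,B7) → a (A6,B8) → b (A7,B9) → v (A9,B11).
So the longest common subsequence has length 7.

7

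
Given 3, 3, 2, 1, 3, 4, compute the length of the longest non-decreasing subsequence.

Let dp[i] be the longest non-decreasing subsequence ending at position i. Then dp = [1, 2, 1, 1, 3, 4].
The maximum is 4; one witness is 3, 3, 3, 4 at positions 1,2,5,6.

4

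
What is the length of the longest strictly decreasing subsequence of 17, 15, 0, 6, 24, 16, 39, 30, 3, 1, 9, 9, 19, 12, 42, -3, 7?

One longest decreasing subsequence is 17, 15, 6, 3, 1, -3 (positions 1,2,4,9,10,16), of length 6; no longer one exists.

6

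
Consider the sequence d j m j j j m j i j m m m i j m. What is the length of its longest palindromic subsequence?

One longest palindromic subsequence is mjimmmijm (positions 3,4,9,11,12,13,14,15,16); it reads the same forward and backward, and the interval DP gives dp[1][16] = 9.

9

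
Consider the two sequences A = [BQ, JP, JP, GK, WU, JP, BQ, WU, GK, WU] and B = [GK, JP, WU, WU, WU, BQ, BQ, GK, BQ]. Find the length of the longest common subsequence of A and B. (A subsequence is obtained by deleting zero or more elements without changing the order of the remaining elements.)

4

Backtracking the LCS table gives one alignment: JP (A2,B2) → WU (A5,B5) → BQ (A7,B7) → GK (A9,B8).
So the longest common subsequence has length 4.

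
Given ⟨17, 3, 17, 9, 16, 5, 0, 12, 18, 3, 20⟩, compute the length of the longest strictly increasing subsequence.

One longest increasing subsequence is 3, 9, 16, 18, 20 (positions 2,4,5,9,11), of length 5; no longer one exists.

5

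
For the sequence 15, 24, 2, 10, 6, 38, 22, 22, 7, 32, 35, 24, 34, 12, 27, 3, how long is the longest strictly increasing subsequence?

One longest increasing subsequence is 2, 10, 22, 32, 35 (positions 3,4,7,10,11), of length 5; no longer one exists.

5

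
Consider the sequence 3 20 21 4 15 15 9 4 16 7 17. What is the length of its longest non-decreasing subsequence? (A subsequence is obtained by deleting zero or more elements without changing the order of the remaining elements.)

6

Scanning left to right, the best length ending at each element is: 3→1, 20→2, 21→3, 4→2, 15→3, 15→4, 9→3, 4→3, 16→5, 7→4, 17→6.
So the longest non-decreasing subsequence has length 6, e.g. 3, 4, 15, 15, 16, 17.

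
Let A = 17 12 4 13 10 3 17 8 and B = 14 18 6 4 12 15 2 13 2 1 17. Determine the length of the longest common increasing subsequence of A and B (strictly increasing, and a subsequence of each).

3

A longest common strictly increasing subsequence is 4, 13, 17 (length 3); it appears in order in both A and B, and no longer such subsequence exists.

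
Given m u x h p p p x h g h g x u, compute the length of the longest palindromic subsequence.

9

Using dp[i][j] = 2 + dp[i+1][j−1] if the ends match, else max(dp[i+1][j], dp[i][j−1]):
dp[1][14] = 9. A witness is uxhppphxu at positions 2,3,4,5,6,7,11,13,14.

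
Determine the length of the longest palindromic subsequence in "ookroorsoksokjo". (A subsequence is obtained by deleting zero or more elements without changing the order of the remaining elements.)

10

Using dp[i][j] = 2 + dp[i+1][j−1] if the ends match, else max(dp[i+1][j], dp[i][j−1]):
dp[1][15] = 10. A witness is ookroorkoo at positions 1,2,3,4,5,6,7,10,12,15.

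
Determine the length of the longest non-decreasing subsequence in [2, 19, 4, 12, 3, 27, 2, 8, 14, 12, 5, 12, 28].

6

Scanning left to right, the best length ending at each element is: 2→1, 19→2, 4→2, 12→3, 3→2, 27→4, 2→2, 8→3, 14→4, 12→4, 5→3, 12→5, 28→6.
So the longest non-decreasing subsequence has length 6, e.g. 2, 4, 12, 12, 12, 28.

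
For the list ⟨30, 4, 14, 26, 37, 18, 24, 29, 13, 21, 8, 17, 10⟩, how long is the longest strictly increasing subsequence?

Scanning left to right, the best length ending at each element is: 30→1, 4→1, 14→2, 26→3, 37→4, 18→3, 24→4, 29→5, 13→2, 21→4, 8→2, 17→3, 10→3.
So the longest increasing subsequence has length 5, e.g. 4, 14, 18, 24, 29.

5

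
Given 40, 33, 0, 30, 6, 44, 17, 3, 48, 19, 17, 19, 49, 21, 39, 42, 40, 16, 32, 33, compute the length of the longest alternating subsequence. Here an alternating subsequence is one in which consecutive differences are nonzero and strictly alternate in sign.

13

A longest alternating subsequence is 40, 0, 30, 6, 44, 17, 48, 19, 49, 21, 39, 16, 32 (positions 1,3,4,5,6,7,9,10,13,14,15,18,19); its 12 consecutive differences strictly alternate in sign, and length 13 is optimal.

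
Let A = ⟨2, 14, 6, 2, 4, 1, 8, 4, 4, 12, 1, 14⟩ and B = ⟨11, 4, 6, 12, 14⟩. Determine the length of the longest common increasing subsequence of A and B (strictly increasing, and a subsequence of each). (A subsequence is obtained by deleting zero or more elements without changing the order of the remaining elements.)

3

For each value that appears in both, track the longest common increasing run ending there.
The best achievable length is 3; one witness is 4, 12, 14 (A-positions 5,10,12, B-positions 2,4,5).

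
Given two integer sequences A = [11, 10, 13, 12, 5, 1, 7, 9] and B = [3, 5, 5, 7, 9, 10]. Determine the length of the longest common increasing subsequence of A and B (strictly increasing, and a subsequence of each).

3

For each value that appears in both, track the longest common increasing run ending there.
The best achievable length is 3; one witness is 5, 7, 9 (A-positions 5,7,8, B-positions 2,4,5).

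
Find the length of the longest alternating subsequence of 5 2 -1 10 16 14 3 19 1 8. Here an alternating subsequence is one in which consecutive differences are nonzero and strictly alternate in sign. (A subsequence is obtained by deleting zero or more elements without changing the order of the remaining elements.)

A longest alternating subsequence is 5, 2, 16, 14, 19, 1, 8 (positions 1,2,5,6,8,9,10); its 6 consecutive differences strictly alternate in sign, and length 7 is optimal.

7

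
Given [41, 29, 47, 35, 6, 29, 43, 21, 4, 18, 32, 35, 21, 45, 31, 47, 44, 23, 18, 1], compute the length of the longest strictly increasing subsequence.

6

One longest increasing subsequence is 6, 29, 32, 35, 45, 47 (positions 5,6,11,12,14,16), of length 6; no longer one exists.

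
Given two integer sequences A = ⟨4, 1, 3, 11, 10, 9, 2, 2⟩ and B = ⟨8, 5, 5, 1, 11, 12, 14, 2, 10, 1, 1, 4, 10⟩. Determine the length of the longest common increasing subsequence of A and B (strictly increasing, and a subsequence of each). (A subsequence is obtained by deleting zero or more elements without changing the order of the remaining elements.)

2

For each value that appears in both, track the longest common increasing run ending there.
The best achievable length is 2; one witness is 1, 11 (A-positions 2,4, B-positions 4,5).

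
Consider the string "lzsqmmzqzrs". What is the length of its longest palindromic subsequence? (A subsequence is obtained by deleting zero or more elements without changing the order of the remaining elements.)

6

Using dp[i][j] = 2 + dp[i+1][j−1] if the ends match, else max(dp[i+1][j], dp[i][j−1]):
dp[1][11] = 6. A witness is sqmmqs at positions 3,4,5,6,8,11.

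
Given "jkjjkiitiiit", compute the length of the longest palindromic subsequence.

5

Using dp[i][j] = 2 + dp[i+1][j−1] if the ends match, else max(dp[i+1][j], dp[i][j−1]):
dp[1][12] = 5. A witness is tiiit at positions 8,9,10,11,12.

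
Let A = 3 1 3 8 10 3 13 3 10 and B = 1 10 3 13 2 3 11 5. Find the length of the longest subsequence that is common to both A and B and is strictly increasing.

A longest common strictly increasing subsequence is 1, 10, 13 (length 3); it appears in order in both A and B, and no longer such subsequence exists.

3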